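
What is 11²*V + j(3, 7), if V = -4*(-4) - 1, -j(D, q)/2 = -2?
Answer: 1819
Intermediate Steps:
j(D, q) = 4 (j(D, q) = -2*(-2) = 4)
V = 15 (V = 16 - 1 = 15)
11²*V + j(3, 7) = 11²*15 + 4 = 121*15 + 4 = 1815 + 4 = 1819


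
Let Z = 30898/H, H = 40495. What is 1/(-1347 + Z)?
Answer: -5785/7787981 ≈ -0.00074281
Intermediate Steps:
Z = 4414/5785 (Z = 30898/40495 = 30898*(1/40495) = 4414/5785 ≈ 0.76301)
1/(-1347 + Z) = 1/(-1347 + 4414/5785) = 1/(-7787981/5785) = -5785/7787981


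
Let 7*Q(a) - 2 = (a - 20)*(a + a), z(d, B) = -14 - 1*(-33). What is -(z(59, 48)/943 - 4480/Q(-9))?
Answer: 7390631/123533 ≈ 59.827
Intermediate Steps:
z(d, B) = 19 (z(d, B) = -14 + 33 = 19)
Q(a) = 2/7 + 2*a*(-20 + a)/7 (Q(a) = 2/7 + ((a - 20)*(a + a))/7 = 2/7 + ((-20 + a)*(2*a))/7 = 2/7 + (2*a*(-20 + a))/7 = 2/7 + 2*a*(-20 + a)/7)
-(z(59, 48)/943 - 4480/Q(-9)) = -(19/943 - 4480/(2/7 - 40/7*(-9) + (2/7)*(-9)²)) = -(19*(1/943) - 4480/(2/7 + 360/7 + (2/7)*81)) = -(19/943 - 4480/(2/7 + 360/7 + 162/7)) = -(19/943 - 4480/524/7) = -(19/943 - 4480*7/524) = -(19/943 - 7840/131) = -1*(-7390631/123533) = 7390631/123533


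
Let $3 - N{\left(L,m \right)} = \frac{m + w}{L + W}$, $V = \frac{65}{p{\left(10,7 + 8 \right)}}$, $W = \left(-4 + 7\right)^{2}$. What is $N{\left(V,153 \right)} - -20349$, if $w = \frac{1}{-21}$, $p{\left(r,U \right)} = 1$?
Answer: $\frac{15811898}{777} \approx 20350.0$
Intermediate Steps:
$W = 9$ ($W = 3^{2} = 9$)
$V = 65$ ($V = \frac{65}{1} = 65 \cdot 1 = 65$)
$w = - \frac{1}{21} \approx -0.047619$
$N{\left(L,m \right)} = 3 - \frac{- \frac{1}{21} + m}{9 + L}$ ($N{\left(L,m \right)} = 3 - \frac{m - \frac{1}{21}}{L + 9} = 3 - \frac{- \frac{1}{21} + m}{9 + L}$)
$N{\left(V,153 \right)} - -20349 = \frac{\frac{568}{21} - 153 + 3 \cdot 65}{9 + 65} - -20349 = \frac{\frac{568}{21} - 153 + 195}{74} + 20349 = \frac{1}{74} \cdot \frac{1450}{21} + 20349 = \frac{725}{777} + 20349 = \frac{15811898}{777}$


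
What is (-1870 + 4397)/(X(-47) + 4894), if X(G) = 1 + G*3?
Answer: 2527/4754 ≈ 0.53155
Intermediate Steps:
X(G) = 1 + 3*G
(-1870 + 4397)/(X(-47) + 4894) = (-1870 + 4397)/((1 + 3*(-47)) + 4894) = 2527/((1 - 141) + 4894) = 2527/(-140 + 4894) = 2527/4754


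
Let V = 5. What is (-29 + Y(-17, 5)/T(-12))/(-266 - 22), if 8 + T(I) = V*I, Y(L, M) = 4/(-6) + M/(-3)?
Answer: 5909/58752 ≈ 0.10058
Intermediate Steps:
Y(L, M) = -2/3 - M/3 (Y(L, M) = 4*(-1/6) + M*(-1/3) = -2/3 - M/3)
T(I) = -8 + 5*I
(-29 + Y(-17, 5)/T(-12))/(-266 - 22) = (-29 + (-2/3 - 1/3*5)/(-8 + 5*(-12)))/(-266 - 22) = (-29 + (-2/3 - 5/3)/(-8 - 60))/(-288) = (-29 - 7/3/(-68))*(-1/288) = (-29 - 7/3*(-1/68))*(-1/288) = (-29 + 7/204)*(-1/288) = -5909/204*(-1/288) = 5909/58752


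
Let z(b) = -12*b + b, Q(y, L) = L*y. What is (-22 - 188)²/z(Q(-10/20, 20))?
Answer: 4410/11 ≈ 400.91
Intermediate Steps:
z(b) = -11*b
(-22 - 188)²/z(Q(-10/20, 20)) = (-22 - 188)²/((-220*(-10/20))) = (-210)²/((-220*(-10*1/20))) = 44100/((-220*(-1)/2)) = 44100/((-11*(-10))) = 44100/110 = 44100*(1/110) = 4410/11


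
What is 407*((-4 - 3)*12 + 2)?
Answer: -33374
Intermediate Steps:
407*((-4 - 3)*12 + 2) = 407*(-7*12 + 2) = 407*(-84 + 2) = 407*(-82) = -33374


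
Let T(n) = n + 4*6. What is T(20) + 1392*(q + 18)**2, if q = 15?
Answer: 1515932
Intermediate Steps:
T(n) = 24 + n (T(n) = n + 24 = 24 + n)
T(20) + 1392*(q + 18)**2 = (24 + 20) + 1392*(15 + 18)**2 = 44 + 1392*33**2 = 44 + 1392*1089 = 44 + 1515888 = 1515932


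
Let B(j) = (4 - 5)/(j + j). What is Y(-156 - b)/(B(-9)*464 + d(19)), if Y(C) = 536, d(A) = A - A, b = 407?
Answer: 603/29 ≈ 20.793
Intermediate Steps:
B(j) = -1/(2*j)
d(A) = 0
Y(-156 - b)/(B(-9)*464 + d(19)) = 536/(-1/2/(-9)*464 + 0) = 536/(-1/2*(-1/9)*464 + 0) = 536/((1/18)*464 + 0) = 536/(232/9 + 0) = 536/(232/9) = 536*(9/232) = 603/29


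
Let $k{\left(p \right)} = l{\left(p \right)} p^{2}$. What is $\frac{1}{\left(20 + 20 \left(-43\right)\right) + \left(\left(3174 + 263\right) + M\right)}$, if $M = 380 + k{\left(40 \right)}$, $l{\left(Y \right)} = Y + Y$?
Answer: $\frac{1}{130977} \approx 7.6349 \cdot 10^{-6}$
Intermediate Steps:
$l{\left(Y \right)} = 2 Y$
$k{\left(p \right)} = 2 p^{3}$ ($k{\left(p \right)} = 2 p p^{2} = 2 p^{3}$)
$M = 128380$ ($M = 380 + 2 \cdot 40^{3} = 380 + 2 \cdot 64000 = 380 + 128000 = 128380$)
$\frac{1}{\left(20 + 20 \left(-43\right)\right) + \left(\left(3174 + 263\right) + M\right)} = \frac{1}{\left(20 + 20 \left(-43\right)\right) + \left(\left(3174 + 263\right) + 128380\right)} = \frac{1}{\left(20 - 860\right) + \left(3437 + 128380\right)} = \frac{1}{-840 + 131817} = \frac{1}{130977}$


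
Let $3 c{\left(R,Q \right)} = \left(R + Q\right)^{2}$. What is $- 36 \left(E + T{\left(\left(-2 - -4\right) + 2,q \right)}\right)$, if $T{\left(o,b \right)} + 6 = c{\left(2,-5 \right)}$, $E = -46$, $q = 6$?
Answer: $1764$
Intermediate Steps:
$c{\left(R,Q \right)} = \frac{\left(Q + R\right)^{2}}{3}$ ($c{\left(R,Q \right)} = \frac{\left(R + Q\right)^{2}}{3} = \frac{\left(Q + R\right)^{2}}{3}$)
$T{\left(o,b \right)} = -3$ ($T{\left(o,b \right)} = -6 + \frac{\left(-5 + 2\right)^{2}}{3} = -6 + \frac{\left(-3\right)^{2}}{3} = -6 + \frac{1}{3} \cdot 9 = -6 + 3 = -3$)
$- 36 \left(E + T{\left(\left(-2 - -4\right) + 2,q \right)}\right) = - 36 \left(-46 - 3\right) = \left(-36\right) \left(-49\right) = 1764$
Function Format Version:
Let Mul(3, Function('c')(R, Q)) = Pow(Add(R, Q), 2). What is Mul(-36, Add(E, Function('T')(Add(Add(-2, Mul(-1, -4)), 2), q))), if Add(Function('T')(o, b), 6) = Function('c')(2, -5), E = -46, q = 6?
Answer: 1764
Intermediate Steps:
Function('c')(R, Q) = Mul(Rational(1, 3), Pow(Add(Q, R), 2)) (Function('c')(R, Q) = Mul(Rational(1, 3), Pow(Add(R, Q), 2)) = Mul(Rational(1, 3), Pow(Add(Q, R), 2)))
Function('T')(o, b) = -3 (Function('T')(o, b) = Add(-6, Mul(Rational(1, 3), Pow(Add(-5, 2), 2))) = Add(-6, Mul(Rational(1, 3), Pow(-3, 2))) = Add(-6, Mul(Rational(1, 3), 9)) = Add(-6, 3) = -3)
Mul(-36, Add(E, Function('T')(Add(Add(-2, Mul(-1, -4)), 2), q))) = Mul(-36, Add(-46, -3)) = Mul(-36, -49) = 1764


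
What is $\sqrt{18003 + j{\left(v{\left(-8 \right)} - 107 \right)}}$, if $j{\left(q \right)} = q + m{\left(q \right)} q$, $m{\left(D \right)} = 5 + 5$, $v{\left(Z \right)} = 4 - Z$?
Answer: $\sqrt{16958} \approx 130.22$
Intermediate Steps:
$m{\left(D \right)} = 10$
$j{\left(q \right)} = 11 q$ ($j{\left(q \right)} = q + 10 q = 11 q$)
$\sqrt{18003 + j{\left(v{\left(-8 \right)} - 107 \right)}} = \sqrt{18003 + 11 \left(\left(4 - -8\right) - 107\right)} = \sqrt{18003 + 11 \left(\left(4 + 8\right) - 107\right)} = \sqrt{18003 + 11 \left(12 - 107\right)} = \sqrt{18003 + 11 \left(-95\right)} = \sqrt{18003 - 1045} = \sqrt{16958}$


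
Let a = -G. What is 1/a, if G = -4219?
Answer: 1/4219 ≈ 0.00023702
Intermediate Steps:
a = 4219 (a = -1*(-4219) = 4219)
1/a = 1/4219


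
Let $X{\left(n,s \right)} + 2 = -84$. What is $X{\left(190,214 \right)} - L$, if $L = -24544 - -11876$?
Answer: $12582$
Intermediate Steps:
$X{\left(n,s \right)} = -86$ ($X{\left(n,s \right)} = -2 - 84 = -86$)
$L = -12668$ ($L = -24544 + 11876 = -12668$)
$X{\left(190,214 \right)} - L = -86 - -12668 = -86 + 12668 = 12582$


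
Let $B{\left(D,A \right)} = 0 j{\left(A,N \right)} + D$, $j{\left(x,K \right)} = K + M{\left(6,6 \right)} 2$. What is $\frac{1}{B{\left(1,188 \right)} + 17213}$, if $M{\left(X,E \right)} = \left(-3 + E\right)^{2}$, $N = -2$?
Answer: $\frac{1}{17214} \approx 5.8092 \cdot 10^{-5}$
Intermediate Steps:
$j{\left(x,K \right)} = 18 + K$ ($j{\left(x,K \right)} = K + \left(-3 + 6\right)^{2} \cdot 2 = K + 3^{2} \cdot 2 = K + 9 \cdot 2 = K + 18 = 18 + K$)
$B{\left(D,A \right)} = D$ ($B{\left(D,A \right)} = 0 \left(18 - 2\right) + D = 0 \cdot 16 + D = 0 + D = D$)
$\frac{1}{B{\left(1,188 \right)} + 17213} = \frac{1}{1 + 17213} = \frac{1}{17214}$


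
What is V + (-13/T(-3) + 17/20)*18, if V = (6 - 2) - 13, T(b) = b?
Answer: 843/10 ≈ 84.300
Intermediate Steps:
V = -9 (V = 4 - 13 = -9)
V + (-13/T(-3) + 17/20)*18 = -9 + (-13/(-3) + 17/20)*18 = -9 + (-13*(-⅓) + 17*(1/20))*18 = -9 + (13/3 + 17/20)*18 = -9 + (311/60)*18 = -9 + 933/10 = 843/10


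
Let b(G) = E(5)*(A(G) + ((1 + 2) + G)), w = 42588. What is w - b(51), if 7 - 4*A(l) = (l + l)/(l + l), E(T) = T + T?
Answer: 42033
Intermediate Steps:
E(T) = 2*T
A(l) = 3/2 (A(l) = 7/4 - (l + l)/(4*(l + l)) = 7/4 - 2*l/(4*(2*l)) = 7/4 - 2*l*1/(2*l)/4 = 7/4 - 1/4*1 = 7/4 - 1/4 = 3/2)
b(G) = 45 + 10*G (b(G) = (2*5)*(3/2 + ((1 + 2) + G)) = 10*(3/2 + (3 + G)) = 10*(9/2 + G) = 45 + 10*G)
w - b(51) = 42588 - (45 + 10*51) = 42588 - (45 + 510) = 42588 - 1*555 = 42588 - 555 = 42033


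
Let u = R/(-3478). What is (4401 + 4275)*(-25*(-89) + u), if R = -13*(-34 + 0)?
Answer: 33567912504/1739 ≈ 1.9303e+7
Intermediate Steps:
R = 442 (R = -13*(-34) = 442)
u = -221/1739 (u = 442/(-3478) = 442*(-1/3478) = -221/1739 ≈ -0.12708)
(4401 + 4275)*(-25*(-89) + u) = (4401 + 4275)*(-25*(-89) - 221/1739) = 8676*(2225 - 221/1739) = 8676*(3869054/1739) = 33567912504/1739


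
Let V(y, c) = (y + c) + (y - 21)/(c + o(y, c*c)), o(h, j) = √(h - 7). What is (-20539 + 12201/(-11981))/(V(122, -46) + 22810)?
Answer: -132570803882240/147697414595821 - 292412776*√115/147697414595821 ≈ -0.89760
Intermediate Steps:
o(h, j) = √(-7 + h)
V(y, c) = c + y + (-21 + y)/(c + √(-7 + y)) (V(y, c) = (y + c) + (y - 21)/(c + √(-7 + y)) = (c + y) + (-21 + y)/(c + √(-7 + y)) = c + y + (-21 + y)/(c + √(-7 + y)))
(-20539 + 12201/(-11981))/(V(122, -46) + 22810) = (-20539 + 12201/(-11981))/((-21 + 122 + (-46)² - 46*122 - 46*√(-7 + 122) + 122*√(-7 + 122))/(-46 + √(-7 + 122)) + 22810) = (-20539 + 12201*(-1/11981))/((-21 + 122 + 2116 - 5612 - 46*√115 + 122*√115)/(-46 + √115) + 22810) = (-20539 - 12201/11981)/((-3395 + 76*√115)/(-46 + √115) + 22810) = -246089960/(11981*(22810 + (-3395 + 76*√115)/(-46 + √115)))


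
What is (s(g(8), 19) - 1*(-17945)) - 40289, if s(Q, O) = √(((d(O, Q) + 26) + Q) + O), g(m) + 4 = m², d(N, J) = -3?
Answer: -22344 + √102 ≈ -22334.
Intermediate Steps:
g(m) = -4 + m²
s(Q, O) = √(23 + O + Q) (s(Q, O) = √(((-3 + 26) + Q) + O) = √((23 + Q) + O) = √(23 + O + Q))
(s(g(8), 19) - 1*(-17945)) - 40289 = (√(23 + 19 + (-4 + 8²)) - 1*(-17945)) - 40289 = (√(23 + 19 + (-4 + 64)) + 17945) - 40289 = (√(23 + 19 + 60) + 17945) - 40289 = (√102 + 17945) - 40289 = (17945 + √102) - 40289 = -22344 + √102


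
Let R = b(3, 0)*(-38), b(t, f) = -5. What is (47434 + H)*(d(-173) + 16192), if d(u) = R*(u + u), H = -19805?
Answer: -1368961692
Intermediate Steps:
R = 190 (R = -5*(-38) = 190)
d(u) = 380*u (d(u) = 190*(u + u) = 190*(2*u) = 380*u)
(47434 + H)*(d(-173) + 16192) = (47434 - 19805)*(380*(-173) + 16192) = 27629*(-65740 + 16192) = 27629*(-49548) = -1368961692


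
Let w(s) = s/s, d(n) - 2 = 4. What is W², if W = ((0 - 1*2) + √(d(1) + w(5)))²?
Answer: (2 - √7)⁴ ≈ 0.17388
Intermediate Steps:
d(n) = 6 (d(n) = 2 + 4 = 6)
w(s) = 1
W = (-2 + √7)² (W = ((0 - 1*2) + √(6 + 1))² = ((0 - 2) + √7)² = (-2 + √7)² ≈ 0.41699)
W² = ((2 - √7)²)² = (2 - √7)⁴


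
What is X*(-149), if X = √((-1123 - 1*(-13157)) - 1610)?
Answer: -298*√2606 ≈ -15213.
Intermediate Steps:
X = 2*√2606 (X = √((-1123 + 13157) - 1610) = √(12034 - 1610) = √10424 = 2*√2606 ≈ 102.10)
X*(-149) = (2*√2606)*(-149) = -298*√2606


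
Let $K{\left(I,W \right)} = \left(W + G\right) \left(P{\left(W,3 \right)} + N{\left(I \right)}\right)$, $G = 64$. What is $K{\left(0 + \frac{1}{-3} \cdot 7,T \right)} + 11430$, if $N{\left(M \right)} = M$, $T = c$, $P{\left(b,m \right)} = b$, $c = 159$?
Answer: $\frac{139100}{3} \approx 46367.0$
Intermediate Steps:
$T = 159$
$K{\left(I,W \right)} = \left(64 + W\right) \left(I + W\right)$ ($K{\left(I,W \right)} = \left(W + 64\right) \left(W + I\right) = \left(64 + W\right) \left(I + W\right)$)
$K{\left(0 + \frac{1}{-3} \cdot 7,T \right)} + 11430 = \left(159^{2} + 64 \left(0 + \frac{1}{-3} \cdot 7\right) + 64 \cdot 159 + \left(0 + \frac{1}{-3} \cdot 7\right) 159\right) + 11430 = \left(25281 + 64 \left(0 - \frac{7}{3}\right) + 10176 + \left(0 - \frac{7}{3}\right) 159\right) + 11430 = \left(25281 + 64 \left(- \frac{7}{3}\right) + 10176 - 371\right) + 11430 = \left(25281 - \frac{448}{3} + 10176 - 371\right) + 11430 = \frac{104810}{3} + 11430 = \frac{139100}{3}$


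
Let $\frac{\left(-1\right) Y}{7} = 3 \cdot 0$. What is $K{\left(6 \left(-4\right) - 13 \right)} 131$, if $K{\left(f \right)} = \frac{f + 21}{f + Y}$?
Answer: $\frac{2096}{37} \approx 56.649$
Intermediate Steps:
$Y = 0$ ($Y = - 7 \cdot 3 \cdot 0 = \left(-7\right) 0 = 0$)
$K{\left(f \right)} = \frac{21 + f}{f}$ ($K{\left(f \right)} = \frac{f + 21}{f + 0} = \frac{21 + f}{f}$)
$K{\left(6 \left(-4\right) - 13 \right)} 131 = \frac{21 + \left(6 \left(-4\right) - 13\right)}{6 \left(-4\right) - 13} \cdot 131 = \frac{21 - 37}{-24 - 13} \cdot 131 = \frac{21 - 37}{-37} \cdot 131 = \left(- \frac{1}{37}\right) \left(-16\right) 131 = \frac{16}{37} \cdot 131 = \frac{2096}{37}$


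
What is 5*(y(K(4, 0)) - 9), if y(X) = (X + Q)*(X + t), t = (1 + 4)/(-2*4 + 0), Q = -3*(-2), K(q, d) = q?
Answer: 495/4 ≈ 123.75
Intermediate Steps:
Q = 6
t = -5/8 (t = 5/(-8 + 0) = 5/(-8) = 5*(-1/8) = -5/8 ≈ -0.62500)
y(X) = (6 + X)*(-5/8 + X) (y(X) = (X + 6)*(X - 5/8) = (6 + X)*(-5/8 + X))
5*(y(K(4, 0)) - 9) = 5*((-15/4 + 4**2 + (43/8)*4) - 9) = 5*((-15/4 + 16 + 43/2) - 9) = 5*(135/4 - 9) = 5*(99/4) = 495/4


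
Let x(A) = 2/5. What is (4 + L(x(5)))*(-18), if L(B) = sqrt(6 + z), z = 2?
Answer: -72 - 36*sqrt(2) ≈ -122.91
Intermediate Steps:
x(A) = 2/5 (x(A) = 2*(1/5) = 2/5)
L(B) = 2*sqrt(2) (L(B) = sqrt(6 + 2) = sqrt(8) = 2*sqrt(2))
(4 + L(x(5)))*(-18) = (4 + 2*sqrt(2))*(-18) = -72 - 36*sqrt(2)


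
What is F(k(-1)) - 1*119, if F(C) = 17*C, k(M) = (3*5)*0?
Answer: -119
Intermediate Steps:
k(M) = 0 (k(M) = 15*0 = 0)
F(k(-1)) - 1*119 = 17*0 - 1*119 = 0 - 119 = -119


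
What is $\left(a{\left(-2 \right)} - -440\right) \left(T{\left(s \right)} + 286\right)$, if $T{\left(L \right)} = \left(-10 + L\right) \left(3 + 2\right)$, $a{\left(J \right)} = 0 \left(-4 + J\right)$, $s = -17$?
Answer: $66440$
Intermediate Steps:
$a{\left(J \right)} = 0$
$T{\left(L \right)} = -50 + 5 L$ ($T{\left(L \right)} = \left(-10 + L\right) 5 = -50 + 5 L$)
$\left(a{\left(-2 \right)} - -440\right) \left(T{\left(s \right)} + 286\right) = \left(0 - -440\right) \left(\left(-50 + 5 \left(-17\right)\right) + 286\right) = \left(0 + 440\right) \left(\left(-50 - 85\right) + 286\right) = 440 \left(-135 + 286\right) = 440 \cdot 151 = 66440$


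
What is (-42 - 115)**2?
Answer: 24649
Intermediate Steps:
(-42 - 115)**2 = (-157)**2 = 24649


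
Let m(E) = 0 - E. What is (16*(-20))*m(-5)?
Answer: -1600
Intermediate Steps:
m(E) = -E
(16*(-20))*m(-5) = (16*(-20))*(-1*(-5)) = -320*5 = -1600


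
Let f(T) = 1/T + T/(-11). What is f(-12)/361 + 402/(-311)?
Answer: -1006039/779988 ≈ -1.2898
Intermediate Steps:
f(T) = 1/T - T/11 (f(T) = 1/T + T*(-1/11) = 1/T - T/11)
f(-12)/361 + 402/(-311) = (1/(-12) - 1/11*(-12))/361 + 402/(-311) = (-1/12 + 12/11)*(1/361) + 402*(-1/311) = (133/132)*(1/361) - 402/311 = 7/2508 - 402/311 = -1006039/779988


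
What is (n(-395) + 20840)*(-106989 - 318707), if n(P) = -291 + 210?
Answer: -8837023264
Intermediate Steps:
n(P) = -81
(n(-395) + 20840)*(-106989 - 318707) = (-81 + 20840)*(-106989 - 318707) = 20759*(-425696) = -8837023264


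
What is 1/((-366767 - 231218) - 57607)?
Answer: -1/655592 ≈ -1.5253e-6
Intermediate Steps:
1/((-366767 - 231218) - 57607) = 1/(-597985 - 57607) = 1/(-655592) = -1/655592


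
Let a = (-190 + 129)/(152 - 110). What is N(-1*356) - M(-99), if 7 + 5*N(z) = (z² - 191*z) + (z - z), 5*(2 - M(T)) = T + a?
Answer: 8173811/210 ≈ 38923.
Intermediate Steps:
a = -61/42 ≈ -1.4524
M(T) = 481/210 - T/5 (M(T) = 2 - (T - 61/42)/5 = 2 - (-61/42 + T)/5 = 2 + (61/210 - T/5) = 481/210 - T/5)
N(z) = -7/5 - 191*z/5 + z²/5 (N(z) = -7/5 + ((z² - 191*z) + (z - z))/5 = -7/5 + ((z² - 191*z) + 0)/5 = -7/5 + (z² - 191*z)/5 = -7/5 + (-191*z/5 + z²/5) = -7/5 - 191*z/5 + z²/5)
N(-1*356) - M(-99) = (-7/5 - (-191)*356/5 + (-1*356)²/5) - (481/210 - ⅕*(-99)) = (-7/5 - 191/5*(-356) + (⅕)*(-356)²) - (481/210 + 99/5) = (-7/5 + 67996/5 + (⅕)*126736) - 1*4639/210 = (-7/5 + 67996/5 + 126736/5) - 4639/210 = 38945 - 4639/210 = 8173811/210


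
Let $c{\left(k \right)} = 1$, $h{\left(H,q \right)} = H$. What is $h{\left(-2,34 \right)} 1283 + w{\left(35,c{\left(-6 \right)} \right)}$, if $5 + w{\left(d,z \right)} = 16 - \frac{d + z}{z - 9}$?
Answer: $- \frac{5101}{2} \approx -2550.5$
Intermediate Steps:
$w{\left(d,z \right)} = 11 - \frac{d + z}{-9 + z}$ ($w{\left(d,z \right)} = -5 - \left(-16 + \frac{d + z}{z - 9}\right) = -5 - \left(-16 + \frac{d + z}{-9 + z}\right) = 11 - \frac{d + z}{-9 + z}$)
$h{\left(-2,34 \right)} 1283 + w{\left(35,c{\left(-6 \right)} \right)} = \left(-2\right) 1283 + \frac{-99 - 35 + 10 \cdot 1}{-9 + 1} = -2566 + \frac{-99 - 35 + 10}{-8} = -2566 - - \frac{31}{2} = -2566 + \frac{31}{2} = - \frac{5101}{2}$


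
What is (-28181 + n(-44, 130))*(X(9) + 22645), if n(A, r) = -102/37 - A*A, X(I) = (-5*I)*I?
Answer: -24784945440/37 ≈ -6.6986e+8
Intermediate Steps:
X(I) = -5*I**2
n(A, r) = -102/37 - A**2 (n(A, r) = -102*1/37 - A**2 = -102/37 - A**2)
(-28181 + n(-44, 130))*(X(9) + 22645) = (-28181 + (-102/37 - 1*(-44)**2))*(-5*9**2 + 22645) = (-28181 + (-102/37 - 1*1936))*(-5*81 + 22645) = (-28181 + (-102/37 - 1936))*(-405 + 22645) = (-28181 - 71734/37)*22240 = -1114431/37*22240 = -24784945440/37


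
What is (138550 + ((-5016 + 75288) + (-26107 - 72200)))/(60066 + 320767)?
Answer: 110515/380833 ≈ 0.29019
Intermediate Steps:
(138550 + ((-5016 + 75288) + (-26107 - 72200)))/(60066 + 320767) = (138550 + (70272 - 98307))/380833 = (138550 - 28035)*(1/380833) = 110515*(1/380833) = 110515/380833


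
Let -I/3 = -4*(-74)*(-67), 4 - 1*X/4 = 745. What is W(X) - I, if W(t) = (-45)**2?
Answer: -57471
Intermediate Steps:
X = -2964 (X = 16 - 4*745 = 16 - 2980 = -2964)
W(t) = 2025
I = 59496 (I = -3*(-4*(-74))*(-67) = -888*(-67) = -3*(-19832) = 59496)
W(X) - I = 2025 - 1*59496 = 2025 - 59496 = -57471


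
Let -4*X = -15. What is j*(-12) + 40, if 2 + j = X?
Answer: 19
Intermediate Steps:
X = 15/4 (X = -¼*(-15) = 15/4 ≈ 3.7500)
j = 7/4 (j = -2 + 15/4 = 7/4 ≈ 1.7500)
j*(-12) + 40 = (7/4)*(-12) + 40 = -21 + 40 = 19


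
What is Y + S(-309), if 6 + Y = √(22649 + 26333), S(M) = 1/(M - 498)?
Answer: -4843/807 + √48982 ≈ 215.32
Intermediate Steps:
S(M) = 1/(-498 + M)
Y = -6 + √48982 (Y = -6 + √(22649 + 26333) = -6 + √48982 ≈ 215.32)
Y + S(-309) = (-6 + √48982) + 1/(-498 - 309) = (-6 + √48982) + 1/(-807) = (-6 + √48982) - 1/807 = -4843/807 + √48982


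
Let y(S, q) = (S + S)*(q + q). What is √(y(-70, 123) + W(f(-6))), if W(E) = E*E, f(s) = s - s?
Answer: 2*I*√8610 ≈ 185.58*I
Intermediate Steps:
y(S, q) = 4*S*q (y(S, q) = (2*S)*(2*q) = 4*S*q)
f(s) = 0
W(E) = E²
√(y(-70, 123) + W(f(-6))) = √(4*(-70)*123 + 0²) = √(-34440 + 0) = √(-34440) = 2*I*√8610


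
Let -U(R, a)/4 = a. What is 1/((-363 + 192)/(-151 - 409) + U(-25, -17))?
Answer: 560/38251 ≈ 0.014640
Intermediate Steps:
U(R, a) = -4*a
1/((-363 + 192)/(-151 - 409) + U(-25, -17)) = 1/((-363 + 192)/(-151 - 409) - 4*(-17)) = 1/(-171/(-560) + 68) = 1/(-171*(-1/560) + 68) = 1/(171/560 + 68) = 1/(38251/560) = 560/38251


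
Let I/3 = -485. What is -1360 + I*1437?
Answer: -2092195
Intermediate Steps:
I = -1455 (I = 3*(-485) = -1455)
-1360 + I*1437 = -1360 - 1455*1437 = -1360 - 2090835 = -2092195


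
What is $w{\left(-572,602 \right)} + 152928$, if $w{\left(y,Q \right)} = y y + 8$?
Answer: $480120$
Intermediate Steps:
$w{\left(y,Q \right)} = 8 + y^{2}$ ($w{\left(y,Q \right)} = y^{2} + 8 = 8 + y^{2}$)
$w{\left(-572,602 \right)} + 152928 = \left(8 + \left(-572\right)^{2}\right) + 152928 = \left(8 + 327184\right) + 152928 = 327192 + 152928 = 480120$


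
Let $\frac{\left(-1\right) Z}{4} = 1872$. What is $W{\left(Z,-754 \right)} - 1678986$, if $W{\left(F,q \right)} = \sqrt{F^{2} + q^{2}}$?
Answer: $-1678986 + 26 \sqrt{83785} \approx -1.6715 \cdot 10^{6}$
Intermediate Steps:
$Z = -7488$ ($Z = \left(-4\right) 1872 = -7488$)
$W{\left(Z,-754 \right)} - 1678986 = \sqrt{\left(-7488\right)^{2} + \left(-754\right)^{2}} - 1678986 = \sqrt{56070144 + 568516} - 1678986 = \sqrt{56638660} - 1678986 = 26 \sqrt{83785} - 1678986 = -1678986 + 26 \sqrt{83785}$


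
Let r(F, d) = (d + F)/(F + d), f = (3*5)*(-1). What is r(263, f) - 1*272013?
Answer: -272012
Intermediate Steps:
f = -15 (f = 15*(-1) = -15)
r(F, d) = 1 (r(F, d) = (F + d)/(F + d) = 1)
r(263, f) - 1*272013 = 1 - 1*272013 = 1 - 272013 = -272012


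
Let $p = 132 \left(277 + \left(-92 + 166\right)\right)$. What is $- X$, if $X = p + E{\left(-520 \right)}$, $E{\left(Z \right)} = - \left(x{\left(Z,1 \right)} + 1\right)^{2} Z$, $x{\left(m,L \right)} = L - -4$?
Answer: $-65052$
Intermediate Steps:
$x{\left(m,L \right)} = 4 + L$ ($x{\left(m,L \right)} = L + 4 = 4 + L$)
$p = 46332$ ($p = 132 \left(277 + 74\right) = 132 \cdot 351 = 46332$)
$E{\left(Z \right)} = - 36 Z$ ($E{\left(Z \right)} = - \left(\left(4 + 1\right) + 1\right)^{2} Z = - \left(5 + 1\right)^{2} Z = - 6^{2} Z = - 36 Z$)
$X = 65052$ ($X = 46332 - -18720 = 46332 + 18720 = 65052$)
$- X = \left(-1\right) 65052 = -65052$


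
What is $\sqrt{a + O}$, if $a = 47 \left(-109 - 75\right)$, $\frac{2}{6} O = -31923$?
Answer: $i \sqrt{104417} \approx 323.14 i$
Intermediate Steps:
$O = -95769$ ($O = 3 \left(-31923\right) = -95769$)
$a = -8648$ ($a = 47 \left(-184\right) = -8648$)
$\sqrt{a + O} = \sqrt{-8648 - 95769} = \sqrt{-104417} = i \sqrt{104417}$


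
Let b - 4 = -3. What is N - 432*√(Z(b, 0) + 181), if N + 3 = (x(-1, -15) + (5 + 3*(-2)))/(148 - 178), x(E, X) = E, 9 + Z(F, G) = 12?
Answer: -44/15 - 864*√46 ≈ -5862.9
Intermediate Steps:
b = 1 (b = 4 - 3 = 1)
Z(F, G) = 3 (Z(F, G) = -9 + 12 = 3)
N = -44/15 (N = -3 + (-1 + (5 + 3*(-2)))/(148 - 178) = -3 + (-1 + (5 - 6))/(-30) = -3 + (-1 - 1)*(-1/30) = -3 - 2*(-1/30) = -3 + 1/15 = -44/15 ≈ -2.9333)
N - 432*√(Z(b, 0) + 181) = -44/15 - 432*√(3 + 181) = -44/15 - 864*√46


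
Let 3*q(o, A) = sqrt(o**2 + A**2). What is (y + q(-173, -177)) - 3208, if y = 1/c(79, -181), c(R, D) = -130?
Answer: -417041/130 + sqrt(61258)/3 ≈ -3125.5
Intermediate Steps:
y = -1/130 (y = 1/(-130) = -1/130 ≈ -0.0076923)
q(o, A) = sqrt(A**2 + o**2)/3 (q(o, A) = sqrt(o**2 + A**2)/3 = sqrt(A**2 + o**2)/3)
(y + q(-173, -177)) - 3208 = (-1/130 + sqrt((-177)**2 + (-173)**2)/3) - 3208 = (-1/130 + sqrt(31329 + 29929)/3) - 3208 = (-1/130 + sqrt(61258)/3) - 3208 = -417041/130 + sqrt(61258)/3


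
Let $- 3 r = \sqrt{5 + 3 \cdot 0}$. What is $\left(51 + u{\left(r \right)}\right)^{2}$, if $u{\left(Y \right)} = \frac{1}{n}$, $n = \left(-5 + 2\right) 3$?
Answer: $\frac{209764}{81} \approx 2589.7$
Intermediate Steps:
$r = - \frac{\sqrt{5}}{3}$ ($r = - \frac{\sqrt{5 + 3 \cdot 0}}{3} = - \frac{\sqrt{5 + 0}}{3} = - \frac{\sqrt{5}}{3} \approx -0.74536$)
$n = -9$ ($n = \left(-3\right) 3 = -9$)
$u{\left(Y \right)} = - \frac{1}{9}$ ($u{\left(Y \right)} = \frac{1}{-9} = - \frac{1}{9}$)
$\left(51 + u{\left(r \right)}\right)^{2} = \left(51 - \frac{1}{9}\right)^{2} = \left(\frac{458}{9}\right)^{2} = \frac{209764}{81}$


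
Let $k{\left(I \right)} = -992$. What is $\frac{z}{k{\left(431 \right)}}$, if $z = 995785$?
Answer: $- \frac{995785}{992} \approx -1003.8$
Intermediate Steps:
$\frac{z}{k{\left(431 \right)}} = \frac{995785}{-992} = 995785 \left(- \frac{1}{992}\right) = - \frac{995785}{992}$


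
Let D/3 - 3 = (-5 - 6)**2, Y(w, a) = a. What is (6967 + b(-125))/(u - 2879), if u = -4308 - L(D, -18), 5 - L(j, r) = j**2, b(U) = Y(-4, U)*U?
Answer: 2824/16399 ≈ 0.17221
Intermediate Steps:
D = 372 (D = 9 + 3*(-5 - 6)**2 = 9 + 3*(-11)**2 = 9 + 3*121 = 9 + 363 = 372)
b(U) = U**2 (b(U) = U*U = U**2)
L(j, r) = 5 - j**2
u = 134071 (u = -4308 - (5 - 1*372**2) = -4308 - (5 - 1*138384) = -4308 - (5 - 138384) = -4308 - 1*(-138379) = -4308 + 138379 = 134071)
(6967 + b(-125))/(u - 2879) = (6967 + (-125)**2)/(134071 - 2879) = (6967 + 15625)/131192 = 22592*(1/131192) = 2824/16399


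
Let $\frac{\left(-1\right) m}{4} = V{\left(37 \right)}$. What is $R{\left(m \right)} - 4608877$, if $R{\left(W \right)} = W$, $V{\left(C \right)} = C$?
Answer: $-4609025$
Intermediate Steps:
$m = -148$ ($m = \left(-4\right) 37 = -148$)
$R{\left(m \right)} - 4608877 = -148 - 4608877 = -4609025$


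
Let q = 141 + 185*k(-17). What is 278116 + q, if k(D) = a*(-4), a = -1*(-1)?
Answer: 277517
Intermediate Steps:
a = 1
k(D) = -4 (k(D) = 1*(-4) = -4)
q = -599 (q = 141 + 185*(-4) = 141 - 740 = -599)
278116 + q = 278116 - 599 = 277517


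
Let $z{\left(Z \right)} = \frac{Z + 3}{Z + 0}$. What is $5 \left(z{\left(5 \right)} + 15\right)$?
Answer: $83$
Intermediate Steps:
$z{\left(Z \right)} = \frac{3 + Z}{Z}$
$5 \left(z{\left(5 \right)} + 15\right) = 5 \left(\frac{3 + 5}{5} + 15\right) = 5 \left(\frac{1}{5} \cdot 8 + 15\right) = 5 \left(\frac{8}{5} + 15\right) = 5 \cdot \frac{83}{5} = 83$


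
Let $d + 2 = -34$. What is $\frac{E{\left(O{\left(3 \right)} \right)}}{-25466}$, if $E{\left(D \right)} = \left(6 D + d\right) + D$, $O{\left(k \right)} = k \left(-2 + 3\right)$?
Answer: $\frac{15}{25466} \approx 0.00058902$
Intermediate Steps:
$d = -36$ ($d = -2 - 34 = -36$)
$O{\left(k \right)} = k$ ($O{\left(k \right)} = k 1 = k$)
$E{\left(D \right)} = -36 + 7 D$ ($E{\left(D \right)} = \left(6 D - 36\right) + D = \left(-36 + 6 D\right) + D = -36 + 7 D$)
$\frac{E{\left(O{\left(3 \right)} \right)}}{-25466} = \frac{-36 + 7 \cdot 3}{-25466} = \left(-36 + 21\right) \left(- \frac{1}{25466}\right) = \left(-15\right) \left(- \frac{1}{25466}\right) = \frac{15}{25466}$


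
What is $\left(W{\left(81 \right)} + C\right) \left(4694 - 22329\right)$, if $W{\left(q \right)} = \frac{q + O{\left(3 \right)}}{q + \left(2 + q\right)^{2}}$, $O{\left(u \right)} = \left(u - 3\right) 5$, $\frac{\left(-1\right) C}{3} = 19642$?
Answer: $\frac{1448588768253}{1394} \approx 1.0392 \cdot 10^{9}$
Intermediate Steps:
$C = -58926$ ($C = \left(-3\right) 19642 = -58926$)
$O{\left(u \right)} = -15 + 5 u$ ($O{\left(u \right)} = \left(-3 + u\right) 5 = -15 + 5 u$)
$W{\left(q \right)} = \frac{q}{q + \left(2 + q\right)^{2}}$ ($W{\left(q \right)} = \frac{q + \left(-15 + 5 \cdot 3\right)}{q + \left(2 + q\right)^{2}} = \frac{q + \left(-15 + 15\right)}{q + \left(2 + q\right)^{2}} = \frac{q + 0}{q + \left(2 + q\right)^{2}} = \frac{q}{q + \left(2 + q\right)^{2}}$)
$\left(W{\left(81 \right)} + C\right) \left(4694 - 22329\right) = \left(\frac{81}{81 + \left(2 + 81\right)^{2}} - 58926\right) \left(4694 - 22329\right) = \left(\frac{81}{81 + 83^{2}} - 58926\right) \left(-17635\right) = \left(\frac{81}{81 + 6889} - 58926\right) \left(-17635\right) = \left(\frac{81}{6970} - 58926\right) \left(-17635\right) = \left(- \frac{410714139}{6970}\right) \left(-17635\right) = \frac{1448588768253}{1394}$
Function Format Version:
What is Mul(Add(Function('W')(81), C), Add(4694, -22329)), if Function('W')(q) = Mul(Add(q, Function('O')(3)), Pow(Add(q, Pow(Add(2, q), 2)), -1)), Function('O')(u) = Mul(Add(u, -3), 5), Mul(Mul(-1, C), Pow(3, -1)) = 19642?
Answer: Rational(1448588768253, 1394) ≈ 1.0392e+9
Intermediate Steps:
C = -58926 (C = Mul(-3, 19642) = -58926)
Function('O')(u) = Add(-15, Mul(5, u)) (Function('O')(u) = Mul(Add(-3, u), 5) = Add(-15, Mul(5, u)))
Function('W')(q) = Mul(q, Pow(Add(q, Pow(Add(2, q), 2)), -1)) (Function('W')(q) = Mul(Add(q, Add(-15, Mul(5, 3))), Pow(Add(q, Pow(Add(2, q), 2)), -1)) = Mul(Add(q, Add(-15, 15)), Pow(Add(q, Pow(Add(2, q), 2)), -1)) = Mul(Add(q, 0), Pow(Add(q, Pow(Add(2, q), 2)), -1)) = Mul(q, Pow(Add(q, Pow(Add(2, q), 2)), -1)))
Mul(Add(Function('W')(81), C), Add(4694, -22329)) = Mul(Add(Mul(81, Pow(Add(81, Pow(Add(2, 81), 2)), -1)), -58926), Add(4694, -22329)) = Mul(Add(Mul(81, Pow(Add(81, Pow(83, 2)), -1)), -58926), -17635) = Mul(Add(Mul(81, Pow(Add(81, 6889), -1)), -58926), -17635) = Mul(Add(Mul(81, Pow(6970, -1)), -58926), -17635) = Mul(Add(Mul(81, Rational(1, 6970)), -58926), -17635) = Mul(Add(Rational(81, 6970), -58926), -17635) = Mul(Rational(-410714139, 6970), -17635) = Rational(1448588768253, 1394)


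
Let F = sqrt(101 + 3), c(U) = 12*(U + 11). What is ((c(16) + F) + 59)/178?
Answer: 383/178 + sqrt(26)/89 ≈ 2.2090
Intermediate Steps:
c(U) = 132 + 12*U (c(U) = 12*(11 + U) = 132 + 12*U)
F = 2*sqrt(26) (F = sqrt(104) = 2*sqrt(26) ≈ 10.198)
((c(16) + F) + 59)/178 = (((132 + 12*16) + 2*sqrt(26)) + 59)/178 = (((132 + 192) + 2*sqrt(26)) + 59)*(1/178) = ((324 + 2*sqrt(26)) + 59)*(1/178) = (383 + 2*sqrt(26))*(1/178) = 383/178 + sqrt(26)/89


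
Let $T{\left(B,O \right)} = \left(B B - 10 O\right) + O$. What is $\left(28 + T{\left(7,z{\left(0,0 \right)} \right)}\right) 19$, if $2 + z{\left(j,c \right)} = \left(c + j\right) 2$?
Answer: $1805$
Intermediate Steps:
$z{\left(j,c \right)} = -2 + 2 c + 2 j$ ($z{\left(j,c \right)} = -2 + \left(c + j\right) 2 = -2 + \left(2 c + 2 j\right) = -2 + 2 c + 2 j$)
$T{\left(B,O \right)} = B^{2} - 9 O$ ($T{\left(B,O \right)} = \left(B^{2} - 10 O\right) + O = B^{2} - 9 O$)
$\left(28 + T{\left(7,z{\left(0,0 \right)} \right)}\right) 19 = \left(28 + \left(7^{2} - 9 \left(-2 + 2 \cdot 0 + 2 \cdot 0\right)\right)\right) 19 = \left(28 + \left(49 - 9 \left(-2 + 0 + 0\right)\right)\right) 19 = \left(28 + \left(49 - -18\right)\right) 19 = \left(28 + \left(49 + 18\right)\right) 19 = \left(28 + 67\right) 19 = 95 \cdot 19 = 1805$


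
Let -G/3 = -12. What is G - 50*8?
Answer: -364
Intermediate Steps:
G = 36 (G = -3*(-12) = 36)
G - 50*8 = 36 - 50*8 = 36 - 400 = -364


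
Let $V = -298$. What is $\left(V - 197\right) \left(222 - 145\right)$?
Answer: $-38115$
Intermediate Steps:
$\left(V - 197\right) \left(222 - 145\right) = \left(-298 - 197\right) \left(222 - 145\right) = - 495 \left(222 - 145\right) = \left(-495\right) 77 = -38115$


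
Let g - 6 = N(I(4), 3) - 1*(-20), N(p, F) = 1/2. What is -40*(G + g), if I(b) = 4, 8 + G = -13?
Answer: -220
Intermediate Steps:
G = -21 (G = -8 - 13 = -21)
N(p, F) = ½ (N(p, F) = 1*(½) = ½)
g = 53/2 (g = 6 + (½ - 1*(-20)) = 6 + (½ + 20) = 6 + 41/2 = 53/2 ≈ 26.500)
-40*(G + g) = -40*(-21 + 53/2) = -40*11/2 = -220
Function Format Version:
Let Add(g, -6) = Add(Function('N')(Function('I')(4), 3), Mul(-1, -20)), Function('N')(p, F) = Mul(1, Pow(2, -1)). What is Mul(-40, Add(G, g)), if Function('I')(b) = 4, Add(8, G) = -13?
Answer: -220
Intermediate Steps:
G = -21 (G = Add(-8, -13) = -21)
Function('N')(p, F) = Rational(1, 2) (Function('N')(p, F) = Mul(1, Rational(1, 2)) = Rational(1, 2))
g = Rational(53, 2) (g = Add(6, Add(Rational(1, 2), Mul(-1, -20))) = Add(6, Add(Rational(1, 2), 20)) = Add(6, Rational(41, 2)) = Rational(53, 2) ≈ 26.500)
Mul(-40, Add(G, g)) = Mul(-40, Add(-21, Rational(53, 2))) = Mul(-40, Rational(11, 2)) = -220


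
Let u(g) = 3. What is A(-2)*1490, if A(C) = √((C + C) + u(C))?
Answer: 1490*I ≈ 1490.0*I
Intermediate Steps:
A(C) = √(3 + 2*C) (A(C) = √((C + C) + 3) = √(2*C + 3) = √(3 + 2*C))
A(-2)*1490 = √(3 + 2*(-2))*1490 = √(3 - 4)*1490 = √(-1)*1490 = I*1490 = 1490*I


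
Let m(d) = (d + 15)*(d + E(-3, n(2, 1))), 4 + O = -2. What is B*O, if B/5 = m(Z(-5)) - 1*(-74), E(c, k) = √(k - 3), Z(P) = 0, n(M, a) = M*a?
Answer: -2220 - 450*I ≈ -2220.0 - 450.0*I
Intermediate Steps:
O = -6 (O = -4 - 2 = -6)
E(c, k) = √(-3 + k)
m(d) = (15 + d)*(I + d) (m(d) = (d + 15)*(d + √(-3 + 2*1)) = (15 + d)*(d + √(-3 + 2)) = (15 + d)*(d + √(-1)) = (15 + d)*(d + I) = (15 + d)*(I + d))
B = 370 + 75*I (B = 5*((0² + 15*I + 0*(15 + I)) - 1*(-74)) = 5*((0 + 15*I + 0) + 74) = 5*(15*I + 74) = 5*(74 + 15*I) = 370 + 75*I ≈ 370.0 + 75.0*I)
B*O = (370 + 75*I)*(-6) = -2220 - 450*I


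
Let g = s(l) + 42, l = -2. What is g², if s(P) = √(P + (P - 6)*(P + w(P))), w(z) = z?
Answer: (42 + √30)² ≈ 2254.1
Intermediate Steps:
s(P) = √(P + 2*P*(-6 + P)) (s(P) = √(P + (P - 6)*(P + P)) = √(P + (-6 + P)*(2*P)) = √(P + 2*P*(-6 + P)))
g = 42 + √30 (g = √(-2*(-11 + 2*(-2))) + 42 = √(-2*(-11 - 4)) + 42 = √(-2*(-15)) + 42 = √30 + 42 = 42 + √30 ≈ 47.477)
g² = (42 + √30)²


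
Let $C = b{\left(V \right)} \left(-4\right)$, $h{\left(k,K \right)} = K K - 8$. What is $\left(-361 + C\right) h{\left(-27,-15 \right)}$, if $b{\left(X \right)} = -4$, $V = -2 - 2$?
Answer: $-74865$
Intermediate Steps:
$h{\left(k,K \right)} = -8 + K^{2}$ ($h{\left(k,K \right)} = K^{2} - 8 = -8 + K^{2}$)
$V = -4$
$C = 16$ ($C = \left(-4\right) \left(-4\right) = 16$)
$\left(-361 + C\right) h{\left(-27,-15 \right)} = \left(-361 + 16\right) \left(-8 + \left(-15\right)^{2}\right) = - 345 \left(-8 + 225\right) = \left(-345\right) 217 = -74865$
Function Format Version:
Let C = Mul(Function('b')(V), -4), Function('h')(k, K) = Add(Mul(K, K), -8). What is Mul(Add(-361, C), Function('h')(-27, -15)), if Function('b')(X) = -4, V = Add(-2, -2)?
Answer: -74865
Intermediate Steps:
Function('h')(k, K) = Add(-8, Pow(K, 2)) (Function('h')(k, K) = Add(Pow(K, 2), -8) = Add(-8, Pow(K, 2)))
V = -4
C = 16 (C = Mul(-4, -4) = 16)
Mul(Add(-361, C), Function('h')(-27, -15)) = Mul(Add(-361, 16), Add(-8, Pow(-15, 2))) = Mul(-345, Add(-8, 225)) = Mul(-345, 217) = -74865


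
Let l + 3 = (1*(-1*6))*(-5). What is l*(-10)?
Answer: -270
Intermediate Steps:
l = 27 (l = -3 + (1*(-1*6))*(-5) = -3 + (1*(-6))*(-5) = -3 - 6*(-5) = -3 + 30 = 27)
l*(-10) = 27*(-10) = -270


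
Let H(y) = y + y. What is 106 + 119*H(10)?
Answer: 2486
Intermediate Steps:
H(y) = 2*y
106 + 119*H(10) = 106 + 119*(2*10) = 106 + 119*20 = 106 + 2380 = 2486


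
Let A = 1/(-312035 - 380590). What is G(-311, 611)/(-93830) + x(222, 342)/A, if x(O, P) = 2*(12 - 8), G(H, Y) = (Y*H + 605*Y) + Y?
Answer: -103982442049/18766 ≈ -5.5410e+6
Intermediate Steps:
G(H, Y) = 606*Y + H*Y (G(H, Y) = (H*Y + 605*Y) + Y = (605*Y + H*Y) + Y = 606*Y + H*Y)
A = -1/692625 (A = 1/(-692625) = -1/692625 ≈ -1.4438e-6)
x(O, P) = 8 (x(O, P) = 2*4 = 8)
G(-311, 611)/(-93830) + x(222, 342)/A = (611*(606 - 311))/(-93830) + 8/(-1/692625) = (611*295)*(-1/93830) + 8*(-692625) = 180245*(-1/93830) - 5541000 = -36049/18766 - 5541000 = -103982442049/18766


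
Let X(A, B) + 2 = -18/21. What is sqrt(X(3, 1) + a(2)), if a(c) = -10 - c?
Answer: 2*I*sqrt(182)/7 ≈ 3.8545*I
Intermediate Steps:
X(A, B) = -20/7 (X(A, B) = -2 - 18/21 = -2 - 18*1/21 = -2 - 6/7 = -20/7)
sqrt(X(3, 1) + a(2)) = sqrt(-20/7 + (-10 - 1*2)) = sqrt(-20/7 + (-10 - 2)) = sqrt(-20/7 - 12) = sqrt(-104/7) = 2*I*sqrt(182)/7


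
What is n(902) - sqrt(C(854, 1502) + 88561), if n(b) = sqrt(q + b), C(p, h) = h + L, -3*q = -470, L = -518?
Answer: -sqrt(89545) + 2*sqrt(2382)/3 ≈ -266.70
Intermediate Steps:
q = 470/3 (q = -1/3*(-470) = 470/3 ≈ 156.67)
C(p, h) = -518 + h (C(p, h) = h - 518 = -518 + h)
n(b) = sqrt(470/3 + b)
n(902) - sqrt(C(854, 1502) + 88561) = sqrt(1410 + 9*902)/3 - sqrt((-518 + 1502) + 88561) = sqrt(1410 + 8118)/3 - sqrt(984 + 88561) = sqrt(9528)/3 - sqrt(89545) = (2*sqrt(2382))/3 - sqrt(89545) = 2*sqrt(2382)/3 - sqrt(89545) = -sqrt(89545) + 2*sqrt(2382)/3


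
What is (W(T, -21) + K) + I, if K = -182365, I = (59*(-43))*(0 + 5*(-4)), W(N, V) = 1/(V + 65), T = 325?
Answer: -5791499/44 ≈ -1.3163e+5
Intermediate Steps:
W(N, V) = 1/(65 + V)
I = 50740 (I = -2537*(0 - 20) = -2537*(-20) = 50740)
(W(T, -21) + K) + I = (1/(65 - 21) - 182365) + 50740 = (1/44 - 182365) + 50740 = -8024059/44 + 50740 = -5791499/44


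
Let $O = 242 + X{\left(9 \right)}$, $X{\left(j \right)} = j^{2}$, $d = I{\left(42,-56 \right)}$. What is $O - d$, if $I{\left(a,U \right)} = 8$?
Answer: $315$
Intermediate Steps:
$d = 8$
$O = 323$ ($O = 242 + 9^{2} = 242 + 81 = 323$)
$O - d = 323 - 8 = 315$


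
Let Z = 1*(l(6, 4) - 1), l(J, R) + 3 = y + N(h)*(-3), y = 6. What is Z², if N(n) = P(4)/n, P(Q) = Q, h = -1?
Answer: 196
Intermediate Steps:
N(n) = 4/n
l(J, R) = 15 (l(J, R) = -3 + (6 + (4/(-1))*(-3)) = -3 + (6 + (4*(-1))*(-3)) = -3 + (6 - 4*(-3)) = -3 + (6 + 12) = -3 + 18 = 15)
Z = 14 (Z = 1*(15 - 1) = 1*14 = 14)
Z² = 14² = 196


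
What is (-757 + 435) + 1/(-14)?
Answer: -4509/14 ≈ -322.07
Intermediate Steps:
(-757 + 435) + 1/(-14) = -322 - 1/14 = -4509/14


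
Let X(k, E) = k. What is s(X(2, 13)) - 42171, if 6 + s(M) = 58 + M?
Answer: -42117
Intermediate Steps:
s(M) = 52 + M (s(M) = -6 + (58 + M) = 52 + M)
s(X(2, 13)) - 42171 = (52 + 2) - 42171 = 54 - 42171 = -42117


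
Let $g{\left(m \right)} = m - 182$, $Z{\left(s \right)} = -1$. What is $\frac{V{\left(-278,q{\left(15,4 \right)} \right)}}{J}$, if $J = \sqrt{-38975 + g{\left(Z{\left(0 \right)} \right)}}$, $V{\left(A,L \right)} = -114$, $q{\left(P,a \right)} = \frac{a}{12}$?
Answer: $\frac{57 i \sqrt{39158}}{19579} \approx 0.5761 i$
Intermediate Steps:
$q{\left(P,a \right)} = \frac{a}{12}$ ($q{\left(P,a \right)} = a \frac{1}{12} = \frac{a}{12}$)
$g{\left(m \right)} = -182 + m$
$J = i \sqrt{39158}$ ($J = \sqrt{-38975 - 183} = \sqrt{-39158} = i \sqrt{39158} \approx 197.88 i$)
$\frac{V{\left(-278,q{\left(15,4 \right)} \right)}}{J} = - \frac{114}{i \sqrt{39158}} = - 114 \left(- \frac{i \sqrt{39158}}{39158}\right) = \frac{57 i \sqrt{39158}}{19579}$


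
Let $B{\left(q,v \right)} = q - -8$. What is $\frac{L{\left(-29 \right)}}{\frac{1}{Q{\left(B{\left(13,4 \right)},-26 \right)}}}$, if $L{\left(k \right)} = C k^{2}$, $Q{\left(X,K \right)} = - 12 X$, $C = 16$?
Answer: $-3390912$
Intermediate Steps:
$B{\left(q,v \right)} = 8 + q$ ($B{\left(q,v \right)} = q + 8 = 8 + q$)
$L{\left(k \right)} = 16 k^{2}$
$\frac{L{\left(-29 \right)}}{\frac{1}{Q{\left(B{\left(13,4 \right)},-26 \right)}}} = \frac{16 \left(-29\right)^{2}}{\frac{1}{\left(-12\right) \left(8 + 13\right)}} = \frac{16 \cdot 841}{\frac{1}{\left(-12\right) 21}} = \frac{13456}{\frac{1}{-252}} = \frac{13456}{- \frac{1}{252}} = 13456 \left(-252\right) = -3390912$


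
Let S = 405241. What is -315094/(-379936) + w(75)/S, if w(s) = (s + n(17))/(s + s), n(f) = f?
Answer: 4788346525553/5773711671600 ≈ 0.82934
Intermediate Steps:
w(s) = (17 + s)/(2*s) (w(s) = (s + 17)/(s + s) = (17 + s)/((2*s)) = (17 + s)*(1/(2*s)) = (17 + s)/(2*s))
-315094/(-379936) + w(75)/S = -315094/(-379936) + ((½)*(17 + 75)/75)/405241 = -315094*(-1/379936) + ((½)*(1/75)*92)*(1/405241) = 157547/189968 + (46/75)*(1/405241) = 157547/189968 + 46/30393075 = 4788346525553/5773711671600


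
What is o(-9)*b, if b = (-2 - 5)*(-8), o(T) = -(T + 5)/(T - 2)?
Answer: -224/11 ≈ -20.364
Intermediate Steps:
o(T) = -(5 + T)/(-2 + T)
b = 56 (b = -7*(-8) = 56)
o(-9)*b = ((-5 - 1*(-9))/(-2 - 9))*56 = ((-5 + 9)/(-11))*56 = -1/11*4*56 = -4/11*56 = -224/11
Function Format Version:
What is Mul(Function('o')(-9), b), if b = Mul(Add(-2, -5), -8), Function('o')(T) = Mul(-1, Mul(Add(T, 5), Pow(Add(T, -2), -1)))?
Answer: Rational(-224, 11) ≈ -20.364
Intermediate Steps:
Function('o')(T) = Mul(-1, Pow(Add(-2, T), -1), Add(5, T)) (Function('o')(T) = Mul(-1, Mul(Add(5, T), Pow(Add(-2, T), -1))) = Mul(-1, Mul(Pow(Add(-2, T), -1), Add(5, T))) = Mul(-1, Pow(Add(-2, T), -1), Add(5, T)))
b = 56 (b = Mul(-7, -8) = 56)
Mul(Function('o')(-9), b) = Mul(Mul(Pow(Add(-2, -9), -1), Add(-5, Mul(-1, -9))), 56) = Mul(Mul(Pow(-11, -1), Add(-5, 9)), 56) = Mul(Mul(Rational(-1, 11), 4), 56) = Mul(Rational(-4, 11), 56) = Rational(-224, 11)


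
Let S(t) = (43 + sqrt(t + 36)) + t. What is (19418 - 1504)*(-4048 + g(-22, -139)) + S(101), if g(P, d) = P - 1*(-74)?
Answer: -71584200 + sqrt(137) ≈ -7.1584e+7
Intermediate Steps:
g(P, d) = 74 + P (g(P, d) = P + 74 = 74 + P)
S(t) = 43 + t + sqrt(36 + t) (S(t) = (43 + sqrt(36 + t)) + t = 43 + t + sqrt(36 + t))
(19418 - 1504)*(-4048 + g(-22, -139)) + S(101) = (19418 - 1504)*(-4048 + (74 - 22)) + (43 + 101 + sqrt(36 + 101)) = 17914*(-4048 + 52) + (43 + 101 + sqrt(137)) = 17914*(-3996) + (144 + sqrt(137)) = -71584344 + (144 + sqrt(137)) = -71584200 + sqrt(137)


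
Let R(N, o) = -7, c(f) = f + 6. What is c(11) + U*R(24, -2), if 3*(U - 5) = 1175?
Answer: -8279/3 ≈ -2759.7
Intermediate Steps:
c(f) = 6 + f
U = 1190/3 (U = 5 + (⅓)*1175 = 5 + 1175/3 = 1190/3 ≈ 396.67)
c(11) + U*R(24, -2) = (6 + 11) + (1190/3)*(-7) = 17 - 8330/3 = -8279/3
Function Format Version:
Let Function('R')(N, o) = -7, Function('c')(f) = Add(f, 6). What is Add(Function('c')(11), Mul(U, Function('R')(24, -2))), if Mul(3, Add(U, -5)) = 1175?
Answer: Rational(-8279, 3) ≈ -2759.7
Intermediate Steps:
Function('c')(f) = Add(6, f)
U = Rational(1190, 3) (U = Add(5, Mul(Rational(1, 3), 1175)) = Add(5, Rational(1175, 3)) = Rational(1190, 3) ≈ 396.67)
Add(Function('c')(11), Mul(U, Function('R')(24, -2))) = Add(Add(6, 11), Mul(Rational(1190, 3), -7)) = Add(17, Rational(-8330, 3)) = Rational(-8279, 3)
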